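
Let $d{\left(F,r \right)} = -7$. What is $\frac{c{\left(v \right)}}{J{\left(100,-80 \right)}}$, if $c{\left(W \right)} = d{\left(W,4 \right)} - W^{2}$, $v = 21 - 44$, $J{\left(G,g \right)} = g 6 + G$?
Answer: $\frac{134}{95} \approx 1.4105$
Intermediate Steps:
$J{\left(G,g \right)} = G + 6 g$ ($J{\left(G,g \right)} = 6 g + G = G + 6 g$)
$v = -23$ ($v = 21 - 44 = -23$)
$c{\left(W \right)} = -7 - W^{2}$
$\frac{c{\left(v \right)}}{J{\left(100,-80 \right)}} = \frac{-7 - \left(-23\right)^{2}}{100 + 6 \left(-80\right)} = \frac{-7 - 529}{100 - 480} = \frac{-7 - 529}{-380} = \left(-536\right) \left(- \frac{1}{380}\right) = \frac{134}{95}$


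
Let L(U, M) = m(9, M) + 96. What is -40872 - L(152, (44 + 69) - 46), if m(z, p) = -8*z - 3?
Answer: -40893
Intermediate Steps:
m(z, p) = -3 - 8*z
L(U, M) = 21 (L(U, M) = (-3 - 8*9) + 96 = (-3 - 72) + 96 = -75 + 96 = 21)
-40872 - L(152, (44 + 69) - 46) = -40872 - 1*21 = -40872 - 21 = -40893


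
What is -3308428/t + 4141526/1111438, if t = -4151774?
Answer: 5217948141647/1153609847753 ≈ 4.5231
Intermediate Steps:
-3308428/t + 4141526/1111438 = -3308428/(-4151774) + 4141526/1111438 = -3308428*(-1/4151774) + 4141526*(1/1111438) = 1654214/2075887 + 2070763/555719 = 5217948141647/1153609847753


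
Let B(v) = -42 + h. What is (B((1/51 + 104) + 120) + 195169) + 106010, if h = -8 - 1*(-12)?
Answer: 301141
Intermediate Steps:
h = 4 (h = -8 + 12 = 4)
B(v) = -38 (B(v) = -42 + 4 = -38)
(B((1/51 + 104) + 120) + 195169) + 106010 = (-38 + 195169) + 106010 = 195131 + 106010 = 301141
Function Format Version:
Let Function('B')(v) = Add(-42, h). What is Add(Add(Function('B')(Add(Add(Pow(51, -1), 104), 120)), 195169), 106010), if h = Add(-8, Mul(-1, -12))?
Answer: 301141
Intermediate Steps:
h = 4 (h = Add(-8, 12) = 4)
Function('B')(v) = -38 (Function('B')(v) = Add(-42, 4) = -38)
Add(Add(Function('B')(Add(Add(Pow(51, -1), 104), 120)), 195169), 106010) = Add(Add(-38, 195169), 106010) = Add(195131, 106010) = 301141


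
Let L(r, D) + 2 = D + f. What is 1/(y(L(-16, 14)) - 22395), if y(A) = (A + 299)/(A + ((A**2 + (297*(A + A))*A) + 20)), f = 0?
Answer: -85712/1919519929 ≈ -4.4653e-5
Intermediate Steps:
L(r, D) = -2 + D (L(r, D) = -2 + (D + 0) = -2 + D)
y(A) = (299 + A)/(20 + A + 595*A**2) (y(A) = (299 + A)/(A + ((A**2 + (297*(2*A))*A) + 20)) = (299 + A)/(A + ((A**2 + (594*A)*A) + 20)) = (299 + A)/(A + ((A**2 + 594*A**2) + 20)) = (299 + A)/(A + (595*A**2 + 20)) = (299 + A)/(A + (20 + 595*A**2)) = (299 + A)/(20 + A + 595*A**2))
1/(y(L(-16, 14)) - 22395) = 1/((299 + (-2 + 14))/(20 + (-2 + 14) + 595*(-2 + 14)**2) - 22395) = 1/((299 + 12)/(20 + 12 + 595*12**2) - 22395) = 1/(311/(20 + 12 + 595*144) - 22395) = 1/(311/(20 + 12 + 85680) - 22395) = 1/(311/85712 - 22395) = 1/(-1919519929/85712) = -85712/1919519929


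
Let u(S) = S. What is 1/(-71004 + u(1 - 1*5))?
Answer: -1/71008 ≈ -1.4083e-5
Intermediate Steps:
1/(-71004 + u(1 - 1*5)) = 1/(-71004 + (1 - 1*5)) = 1/(-71004 + (1 - 5)) = 1/(-71004 - 4) = 1/(-71008) = -1/71008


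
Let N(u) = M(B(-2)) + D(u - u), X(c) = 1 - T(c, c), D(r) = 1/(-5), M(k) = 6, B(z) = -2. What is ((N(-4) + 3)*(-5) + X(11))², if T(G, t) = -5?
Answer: 1444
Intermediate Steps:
D(r) = -⅕
X(c) = 6 (X(c) = 1 - 1*(-5) = 1 + 5 = 6)
N(u) = 29/5 (N(u) = 6 - ⅕ = 29/5)
((N(-4) + 3)*(-5) + X(11))² = ((29/5 + 3)*(-5) + 6)² = ((44/5)*(-5) + 6)² = (-44 + 6)² = (-38)² = 1444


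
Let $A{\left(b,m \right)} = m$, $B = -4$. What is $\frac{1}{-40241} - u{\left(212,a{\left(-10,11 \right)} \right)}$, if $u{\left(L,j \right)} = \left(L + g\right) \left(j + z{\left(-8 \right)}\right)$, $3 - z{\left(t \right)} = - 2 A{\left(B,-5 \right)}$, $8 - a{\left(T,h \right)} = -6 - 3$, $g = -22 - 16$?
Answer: $- \frac{70019341}{40241} \approx -1740.0$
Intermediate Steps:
$g = -38$
$a{\left(T,h \right)} = 17$ ($a{\left(T,h \right)} = 8 - \left(-6 - 3\right) = 8 - -9 = 8 + 9 = 17$)
$z{\left(t \right)} = -7$ ($z{\left(t \right)} = 3 - \left(-2\right) \left(-5\right) = 3 - 10 = -7$)
$u{\left(L,j \right)} = \left(-38 + L\right) \left(-7 + j\right)$ ($u{\left(L,j \right)} = \left(L - 38\right) \left(j - 7\right) = \left(-38 + L\right) \left(-7 + j\right)$)
$\frac{1}{-40241} - u{\left(212,a{\left(-10,11 \right)} \right)} = \frac{1}{-40241} - \left(266 - 646 - 1484 + 212 \cdot 17\right) = - \frac{1}{40241} - \left(266 - 646 - 1484 + 3604\right) = - \frac{1}{40241} - 1740 = - \frac{70019341}{40241}$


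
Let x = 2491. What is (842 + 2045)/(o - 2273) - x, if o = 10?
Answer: -5640020/2263 ≈ -2492.3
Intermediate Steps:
(842 + 2045)/(o - 2273) - x = (842 + 2045)/(10 - 2273) - 1*2491 = 2887/(-2263) - 2491 = 2887*(-1/2263) - 2491 = -2887/2263 - 2491 = -5640020/2263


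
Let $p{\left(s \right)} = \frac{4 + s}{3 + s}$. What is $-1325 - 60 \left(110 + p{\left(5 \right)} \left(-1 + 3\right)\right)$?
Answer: $-8060$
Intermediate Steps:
$p{\left(s \right)} = \frac{4 + s}{3 + s}$
$-1325 - 60 \left(110 + p{\left(5 \right)} \left(-1 + 3\right)\right) = -1325 - 60 \left(110 + \frac{4 + 5}{3 + 5} \left(-1 + 3\right)\right) = -1325 - 60 \left(110 + \frac{1}{8} \cdot 9 \cdot 2\right) = -1325 - 60 \left(110 + \frac{9}{8} \cdot 2\right) = -1325 - 60 \left(110 + \frac{9}{4}\right) = -1325 - 6735 = -8060$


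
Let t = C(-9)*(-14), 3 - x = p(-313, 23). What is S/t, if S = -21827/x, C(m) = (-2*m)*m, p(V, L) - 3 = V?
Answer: -21827/709884 ≈ -0.030747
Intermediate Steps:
p(V, L) = 3 + V
x = 313 (x = 3 - (3 - 313) = 3 - 1*(-310) = 3 + 310 = 313)
C(m) = -2*m²
t = 2268 (t = -2*(-9)²*(-14) = -2*81*(-14) = -162*(-14) = 2268)
S = -21827/313 ≈ -69.735
S/t = -21827/313/2268 = -21827/313*1/2268 = -21827/709884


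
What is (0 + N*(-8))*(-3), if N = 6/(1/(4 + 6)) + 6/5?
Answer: 7344/5 ≈ 1468.8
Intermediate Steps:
N = 306/5 (N = 6/(1/10) + 6*(⅕) = 6/(⅒) + 6/5 = 6*10 + 6/5 = 60 + 6/5 = 306/5 ≈ 61.200)
(0 + N*(-8))*(-3) = (0 + (306/5)*(-8))*(-3) = (0 - 2448/5)*(-3) = -2448/5*(-3) = 7344/5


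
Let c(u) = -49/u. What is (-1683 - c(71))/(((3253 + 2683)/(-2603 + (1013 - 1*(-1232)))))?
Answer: 5345119/52682 ≈ 101.46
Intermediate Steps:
(-1683 - c(71))/(((3253 + 2683)/(-2603 + (1013 - 1*(-1232))))) = (-1683 - (-49)/71)/(((3253 + 2683)/(-2603 + (1013 - 1*(-1232))))) = (-1683 - (-49)/71)/((5936/(-2603 + (1013 + 1232)))) = (-1683 - 1*(-49/71))/((5936/(-2603 + 2245))) = (-1683 + 49/71)/((5936/(-358))) = -119444/(71*(5936*(-1/358))) = -119444/(71*(-2968/179)) = -119444/71*(-179/2968) = 5345119/52682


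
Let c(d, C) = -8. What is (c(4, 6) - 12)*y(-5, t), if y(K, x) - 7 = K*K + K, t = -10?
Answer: -540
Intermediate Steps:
y(K, x) = 7 + K + K² (y(K, x) = 7 + (K*K + K) = 7 + (K² + K) = 7 + (K + K²) = 7 + K + K²)
(c(4, 6) - 12)*y(-5, t) = (-8 - 12)*(7 - 5 + (-5)²) = -20*(7 - 5 + 25) = -20*27 = -540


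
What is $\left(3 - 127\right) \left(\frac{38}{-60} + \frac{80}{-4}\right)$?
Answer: $\frac{38378}{15} \approx 2558.5$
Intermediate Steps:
$\left(3 - 127\right) \left(\frac{38}{-60} + \frac{80}{-4}\right) = - 124 \left(38 \left(- \frac{1}{60}\right) + 80 \left(- \frac{1}{4}\right)\right) = - 124 \left(- \frac{19}{30} - 20\right) = \left(-124\right) \left(- \frac{619}{30}\right) = \frac{38378}{15}$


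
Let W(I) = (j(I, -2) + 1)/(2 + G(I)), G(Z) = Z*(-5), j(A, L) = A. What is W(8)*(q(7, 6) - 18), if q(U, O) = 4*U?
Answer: -45/19 ≈ -2.3684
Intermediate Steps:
G(Z) = -5*Z
W(I) = (1 + I)/(2 - 5*I) (W(I) = (I + 1)/(2 - 5*I) = (1 + I)/(2 - 5*I))
W(8)*(q(7, 6) - 18) = ((-1 - 1*8)/(-2 + 5*8))*(4*7 - 18) = ((-1 - 8)/(-2 + 40))*(28 - 18) = (-9/38)*10 = ((1/38)*(-9))*10 = -9/38*10 = -45/19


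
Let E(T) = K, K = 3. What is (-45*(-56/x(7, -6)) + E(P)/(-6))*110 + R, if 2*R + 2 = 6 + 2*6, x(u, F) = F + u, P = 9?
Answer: 277153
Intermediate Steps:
E(T) = 3
R = 8 (R = -1 + (6 + 2*6)/2 = -1 + (6 + 12)/2 = -1 + (½)*18 = -1 + 9 = 8)
(-45*(-56/x(7, -6)) + E(P)/(-6))*110 + R = (-45*(-56/(-6 + 7)) + 3/(-6))*110 + 8 = (-45/(1*(-1/56)) + 3*(-⅙))*110 + 8 = (-45/(-1/56) - ½)*110 + 8 = (-45*(-56) - ½)*110 + 8 = (2520 - ½)*110 + 8 = (5039/2)*110 + 8 = 277145 + 8 = 277153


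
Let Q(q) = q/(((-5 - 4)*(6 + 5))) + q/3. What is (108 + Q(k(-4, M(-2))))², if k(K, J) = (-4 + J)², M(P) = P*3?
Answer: 192987664/9801 ≈ 19691.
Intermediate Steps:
M(P) = 3*P
Q(q) = 32*q/99 (Q(q) = q/((-9*11)) + q*(⅓) = q/(-99) + q/3 = q*(-1/99) + q/3 = -q/99 + q/3 = 32*q/99)
(108 + Q(k(-4, M(-2))))² = (108 + 32*(-4 + 3*(-2))²/99)² = (108 + 32*(-4 - 6)²/99)² = (108 + (32/99)*(-10)²)² = (108 + (32/99)*100)² = (108 + 3200/99)² = (13892/99)² = 192987664/9801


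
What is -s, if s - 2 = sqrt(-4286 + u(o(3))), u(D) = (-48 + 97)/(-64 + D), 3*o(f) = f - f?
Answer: -2 - I*sqrt(274353)/8 ≈ -2.0 - 65.473*I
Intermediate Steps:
o(f) = 0 (o(f) = (f - f)/3 = (1/3)*0 = 0)
u(D) = 49/(-64 + D)
s = 2 + I*sqrt(274353)/8 (s = 2 + sqrt(-4286 + 49/(-64 + 0)) = 2 + sqrt(-4286 + 49/(-64)) = 2 + sqrt(-4286 + 49*(-1/64)) = 2 + sqrt(-4286 - 49/64) = 2 + sqrt(-274353/64) = 2 + I*sqrt(274353)/8 ≈ 2.0 + 65.473*I)
-s = -(2 + I*sqrt(274353)/8) = -2 - I*sqrt(274353)/8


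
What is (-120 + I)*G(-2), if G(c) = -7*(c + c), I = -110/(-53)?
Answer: -175000/53 ≈ -3301.9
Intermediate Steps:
I = 110/53 (I = -110*(-1/53) = 110/53 ≈ 2.0755)
G(c) = -14*c
(-120 + I)*G(-2) = (-120 + 110/53)*(-14*(-2)) = -6250/53*28 = -175000/53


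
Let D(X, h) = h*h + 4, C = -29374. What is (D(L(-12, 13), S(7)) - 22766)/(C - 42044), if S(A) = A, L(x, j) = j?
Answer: 7571/23806 ≈ 0.31803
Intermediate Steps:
D(X, h) = 4 + h² (D(X, h) = h² + 4 = 4 + h²)
(D(L(-12, 13), S(7)) - 22766)/(C - 42044) = ((4 + 7²) - 22766)/(-29374 - 42044) = ((4 + 49) - 22766)/(-71418) = (53 - 22766)*(-1/71418) = -22713*(-1/71418) = 7571/23806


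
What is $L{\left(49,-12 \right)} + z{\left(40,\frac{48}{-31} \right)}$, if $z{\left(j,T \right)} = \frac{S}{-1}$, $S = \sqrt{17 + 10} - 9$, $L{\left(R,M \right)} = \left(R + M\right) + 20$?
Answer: $66 - 3 \sqrt{3} \approx 60.804$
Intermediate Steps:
$L{\left(R,M \right)} = 20 + M + R$ ($L{\left(R,M \right)} = \left(M + R\right) + 20 = 20 + M + R$)
$S = -9 + 3 \sqrt{3}$ ($S = \sqrt{27} - 9 = 3 \sqrt{3} - 9 = -9 + 3 \sqrt{3} \approx -3.8038$)
$z{\left(j,T \right)} = 9 - 3 \sqrt{3}$ ($z{\left(j,T \right)} = \frac{-9 + 3 \sqrt{3}}{-1} = \left(-9 + 3 \sqrt{3}\right) \left(-1\right) = 9 - 3 \sqrt{3}$)
$L{\left(49,-12 \right)} + z{\left(40,\frac{48}{-31} \right)} = \left(20 - 12 + 49\right) + \left(9 - 3 \sqrt{3}\right) = 57 + \left(9 - 3 \sqrt{3}\right) = 66 - 3 \sqrt{3}$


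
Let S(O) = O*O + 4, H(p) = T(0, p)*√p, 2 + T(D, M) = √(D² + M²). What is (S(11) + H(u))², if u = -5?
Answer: 15580 + 750*I*√5 ≈ 15580.0 + 1677.1*I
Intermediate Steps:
T(D, M) = -2 + √(D² + M²)
H(p) = √p*(-2 + √(p²)) (H(p) = (-2 + √(0² + p²))*√p = (-2 + √(0 + p²))*√p = (-2 + √(p²))*√p = √p*(-2 + √(p²)))
S(O) = 4 + O² (S(O) = O² + 4 = 4 + O²)
(S(11) + H(u))² = ((4 + 11²) + √(-5)*(-2 + √((-5)²)))² = ((4 + 121) + (I*√5)*(-2 + √25))² = (125 + (I*√5)*(-2 + 5))² = (125 + (I*√5)*3)² = (125 + 3*I*√5)²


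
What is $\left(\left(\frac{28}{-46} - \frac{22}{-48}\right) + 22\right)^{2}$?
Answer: $\frac{145467721}{304704} \approx 477.41$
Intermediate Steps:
$\left(\left(\frac{28}{-46} - \frac{22}{-48}\right) + 22\right)^{2} = \left(\left(28 \left(- \frac{1}{46}\right) - - \frac{11}{24}\right) + 22\right)^{2} = \left(\left(- \frac{14}{23} + \frac{11}{24}\right) + 22\right)^{2} = \left(- \frac{83}{552} + 22\right)^{2} = \left(\frac{12061}{552}\right)^{2} = \frac{145467721}{304704}$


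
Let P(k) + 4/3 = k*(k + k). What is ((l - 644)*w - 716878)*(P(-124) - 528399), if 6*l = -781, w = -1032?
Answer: -40838017530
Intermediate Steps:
l = -781/6 (l = (⅙)*(-781) = -781/6 ≈ -130.17)
P(k) = -4/3 + 2*k² (P(k) = -4/3 + k*(k + k) = -4/3 + k*(2*k) = -4/3 + 2*k²)
((l - 644)*w - 716878)*(P(-124) - 528399) = ((-781/6 - 644)*(-1032) - 716878)*((-4/3 + 2*(-124)²) - 528399) = (-4645/6*(-1032) - 716878)*((-4/3 + 2*15376) - 528399) = (798940 - 716878)*((-4/3 + 30752) - 528399) = 82062*(92252/3 - 528399) = 82062*(-1492945/3) = -40838017530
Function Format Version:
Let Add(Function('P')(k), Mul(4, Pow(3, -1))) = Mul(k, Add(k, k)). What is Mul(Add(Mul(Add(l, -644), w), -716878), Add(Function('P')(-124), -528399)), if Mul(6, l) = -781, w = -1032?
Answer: -40838017530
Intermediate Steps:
l = Rational(-781, 6) (l = Mul(Rational(1, 6), -781) = Rational(-781, 6) ≈ -130.17)
Function('P')(k) = Add(Rational(-4, 3), Mul(2, Pow(k, 2))) (Function('P')(k) = Add(Rational(-4, 3), Mul(k, Add(k, k))) = Add(Rational(-4, 3), Mul(k, Mul(2, k))) = Add(Rational(-4, 3), Mul(2, Pow(k, 2))))
Mul(Add(Mul(Add(l, -644), w), -716878), Add(Function('P')(-124), -528399)) = Mul(Add(Mul(Add(Rational(-781, 6), -644), -1032), -716878), Add(Add(Rational(-4, 3), Mul(2, Pow(-124, 2))), -528399)) = Mul(Add(Mul(Rational(-4645, 6), -1032), -716878), Add(Add(Rational(-4, 3), Mul(2, 15376)), -528399)) = Mul(Add(798940, -716878), Add(Add(Rational(-4, 3), 30752), -528399)) = Mul(82062, Add(Rational(92252, 3), -528399)) = Mul(82062, Rational(-1492945, 3)) = -40838017530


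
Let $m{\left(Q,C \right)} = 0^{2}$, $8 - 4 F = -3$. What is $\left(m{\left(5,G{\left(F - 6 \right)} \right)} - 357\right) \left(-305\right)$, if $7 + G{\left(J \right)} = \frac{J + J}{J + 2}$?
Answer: $108885$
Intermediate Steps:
$F = \frac{11}{4}$ ($F = 2 - - \frac{3}{4} = 2 + \frac{3}{4} = \frac{11}{4} \approx 2.75$)
$G{\left(J \right)} = -7 + \frac{2 J}{2 + J}$ ($G{\left(J \right)} = -7 + \frac{J + J}{J + 2} = -7 + \frac{2 J}{2 + J}$)
$m{\left(Q,C \right)} = 0$
$\left(m{\left(5,G{\left(F - 6 \right)} \right)} - 357\right) \left(-305\right) = \left(0 - 357\right) \left(-305\right) = \left(-357\right) \left(-305\right) = 108885$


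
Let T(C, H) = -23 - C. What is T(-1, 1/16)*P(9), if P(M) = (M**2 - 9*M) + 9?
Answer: -198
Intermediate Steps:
P(M) = 9 + M**2 - 9*M
T(-1, 1/16)*P(9) = (-23 - 1*(-1))*(9 + 9**2 - 9*9) = (-23 + 1)*(9 + 81 - 81) = -22*9 = -198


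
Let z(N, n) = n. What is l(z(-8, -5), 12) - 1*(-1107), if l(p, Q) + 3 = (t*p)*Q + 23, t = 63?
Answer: -2653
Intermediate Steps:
l(p, Q) = 20 + 63*Q*p (l(p, Q) = -3 + ((63*p)*Q + 23) = -3 + (63*Q*p + 23) = -3 + (23 + 63*Q*p) = 20 + 63*Q*p)
l(z(-8, -5), 12) - 1*(-1107) = (20 + 63*12*(-5)) - 1*(-1107) = (20 - 3780) + 1107 = -3760 + 1107 = -2653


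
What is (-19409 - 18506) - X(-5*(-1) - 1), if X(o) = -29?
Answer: -37886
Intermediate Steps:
(-19409 - 18506) - X(-5*(-1) - 1) = (-19409 - 18506) - 1*(-29) = -37915 + 29 = -37886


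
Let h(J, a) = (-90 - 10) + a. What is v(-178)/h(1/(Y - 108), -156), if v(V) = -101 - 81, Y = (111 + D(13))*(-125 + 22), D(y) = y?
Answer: 91/128 ≈ 0.71094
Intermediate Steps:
Y = -12772 (Y = (111 + 13)*(-125 + 22) = 124*(-103) = -12772)
v(V) = -182
h(J, a) = -100 + a
v(-178)/h(1/(Y - 108), -156) = -182/(-100 - 156) = -182/(-256) = -182*(-1/256) = 91/128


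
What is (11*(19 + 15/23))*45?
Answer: 223740/23 ≈ 9727.8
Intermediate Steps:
(11*(19 + 15/23))*45 = (11*(452/23))*45 = (4972/23)*45 = 223740/23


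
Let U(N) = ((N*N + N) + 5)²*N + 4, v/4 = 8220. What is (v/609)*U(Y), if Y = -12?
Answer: -2468455040/203 ≈ -1.2160e+7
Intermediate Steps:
v = 32880 (v = 4*8220 = 32880)
U(N) = 4 + N*(5 + N + N²)² (U(N) = ((N² + N) + 5)²*N + 4 = ((N + N²) + 5)²*N + 4 = (5 + N + N²)²*N + 4 = N*(5 + N + N²)² + 4 = 4 + N*(5 + N + N²)²)
(v/609)*U(Y) = (32880/609)*(4 - 12*(5 - 12 + (-12)²)²) = (32880*(1/609))*(4 - 12*(5 - 12 + 144)²) = 10960*(4 - 12*137²)/203 = 10960*(4 - 12*18769)/203 = 10960*(4 - 225228)/203 = (10960/203)*(-225224) = -2468455040/203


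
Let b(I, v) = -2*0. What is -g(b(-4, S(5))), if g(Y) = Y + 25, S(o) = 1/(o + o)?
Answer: -25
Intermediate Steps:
S(o) = 1/(2*o)
b(I, v) = 0
g(Y) = 25 + Y
-g(b(-4, S(5))) = -(25 + 0) = -1*25 = -25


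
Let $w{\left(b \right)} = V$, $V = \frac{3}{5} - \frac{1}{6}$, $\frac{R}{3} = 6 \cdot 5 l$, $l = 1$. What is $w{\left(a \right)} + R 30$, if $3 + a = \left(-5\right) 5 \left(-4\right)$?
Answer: $\frac{81013}{30} \approx 2700.4$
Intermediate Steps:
$a = 97$ ($a = -3 + \left(-5\right) 5 \left(-4\right) = -3 - -100 = -3 + 100 = 97$)
$R = 90$ ($R = 3 \cdot 6 \cdot 5 \cdot 1 = 3 \cdot 30 \cdot 1 = 3 \cdot 30 = 90$)
$V = \frac{13}{30}$ ($V = 3 \cdot \frac{1}{5} - \frac{1}{6} = \frac{3}{5} - \frac{1}{6} = \frac{13}{30} \approx 0.43333$)
$w{\left(b \right)} = \frac{13}{30}$
$w{\left(a \right)} + R 30 = \frac{13}{30} + 90 \cdot 30 = \frac{13}{30} + 2700 = \frac{81013}{30}$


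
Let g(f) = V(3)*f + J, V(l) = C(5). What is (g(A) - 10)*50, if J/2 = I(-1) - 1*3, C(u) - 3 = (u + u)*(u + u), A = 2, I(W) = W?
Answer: 9400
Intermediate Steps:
C(u) = 3 + 4*u**2 (C(u) = 3 + (u + u)*(u + u) = 3 + (2*u)*(2*u) = 3 + 4*u**2)
V(l) = 103 (V(l) = 3 + 4*5**2 = 3 + 4*25 = 3 + 100 = 103)
J = -8 (J = 2*(-1 - 1*3) = 2*(-1 - 3) = 2*(-4) = -8)
g(f) = -8 + 103*f (g(f) = 103*f - 8 = -8 + 103*f)
(g(A) - 10)*50 = ((-8 + 103*2) - 10)*50 = ((-8 + 206) - 10)*50 = (198 - 10)*50 = 188*50 = 9400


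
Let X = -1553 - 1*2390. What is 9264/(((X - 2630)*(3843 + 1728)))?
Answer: -3088/12206061 ≈ -0.00025299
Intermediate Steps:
X = -3943 (X = -1553 - 2390 = -3943)
9264/(((X - 2630)*(3843 + 1728))) = 9264/(((-3943 - 2630)*(3843 + 1728))) = 9264/((-6573*5571)) = 9264/(-36618183) = 9264*(-1/36618183) = -3088/12206061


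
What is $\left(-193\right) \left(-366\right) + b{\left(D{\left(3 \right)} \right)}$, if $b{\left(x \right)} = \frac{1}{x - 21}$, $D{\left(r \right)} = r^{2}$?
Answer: $\frac{847655}{12} \approx 70638.0$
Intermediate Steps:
$b{\left(x \right)} = \frac{1}{-21 + x}$
$\left(-193\right) \left(-366\right) + b{\left(D{\left(3 \right)} \right)} = \left(-193\right) \left(-366\right) + \frac{1}{-21 + 3^{2}} = 70638 + \frac{1}{-21 + 9} = 70638 + \frac{1}{-12} = 70638 - \frac{1}{12} = \frac{847655}{12}$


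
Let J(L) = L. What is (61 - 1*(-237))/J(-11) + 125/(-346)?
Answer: -104483/3806 ≈ -27.452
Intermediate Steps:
(61 - 1*(-237))/J(-11) + 125/(-346) = (61 - 1*(-237))/(-11) + 125/(-346) = (61 + 237)*(-1/11) + 125*(-1/346) = 298*(-1/11) - 125/346 = -298/11 - 125/346 = -104483/3806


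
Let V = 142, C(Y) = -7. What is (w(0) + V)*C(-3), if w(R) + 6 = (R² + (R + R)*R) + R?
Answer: -952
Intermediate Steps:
w(R) = -6 + R + 3*R² (w(R) = -6 + ((R² + (R + R)*R) + R) = -6 + ((R² + (2*R)*R) + R) = -6 + ((R² + 2*R²) + R) = -6 + (3*R² + R) = -6 + (R + 3*R²) = -6 + R + 3*R²)
(w(0) + V)*C(-3) = ((-6 + 0 + 3*0²) + 142)*(-7) = ((-6 + 0 + 3*0) + 142)*(-7) = ((-6 + 0 + 0) + 142)*(-7) = (-6 + 142)*(-7) = 136*(-7) = -952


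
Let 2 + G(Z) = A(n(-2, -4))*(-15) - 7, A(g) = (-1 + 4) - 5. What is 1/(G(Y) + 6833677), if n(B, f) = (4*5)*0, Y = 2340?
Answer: 1/6833698 ≈ 1.4633e-7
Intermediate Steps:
n(B, f) = 0 (n(B, f) = 20*0 = 0)
A(g) = -2 (A(g) = 3 - 5 = -2)
G(Z) = 21 (G(Z) = -2 + (-2*(-15) - 7) = -2 + (30 - 7) = -2 + 23 = 21)
1/(G(Y) + 6833677) = 1/(21 + 6833677) = 1/6833698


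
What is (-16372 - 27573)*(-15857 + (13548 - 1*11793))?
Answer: 619712390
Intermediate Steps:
(-16372 - 27573)*(-15857 + (13548 - 1*11793)) = -43945*(-15857 + (13548 - 11793)) = -43945*(-15857 + 1755) = -43945*(-14102) = 619712390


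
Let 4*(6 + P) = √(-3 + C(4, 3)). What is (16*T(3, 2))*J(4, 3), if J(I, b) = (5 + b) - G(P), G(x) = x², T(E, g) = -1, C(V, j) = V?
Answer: 401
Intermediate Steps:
P = -23/4 (P = -6 + √(-3 + 4)/4 = -6 + √1/4 = -6 + (¼)*1 = -6 + ¼ = -23/4 ≈ -5.7500)
J(I, b) = -449/16 + b (J(I, b) = (5 + b) - (-23/4)² = (5 + b) - 1*529/16 = (5 + b) - 529/16 = -449/16 + b)
(16*T(3, 2))*J(4, 3) = (16*(-1))*(-449/16 + 3) = -16*(-401/16) = 401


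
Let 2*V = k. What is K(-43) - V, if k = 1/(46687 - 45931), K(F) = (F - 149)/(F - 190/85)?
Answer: 4934399/1162728 ≈ 4.2438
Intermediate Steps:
K(F) = (-149 + F)/(-38/17 + F) (K(F) = (-149 + F)/(F - 190*1/85) = (-149 + F)/(F - 38/17) = (-149 + F)/(-38/17 + F))
k = 1/756 ≈ 0.0013228
V = 1/1512 (V = (½)*(1/756) = 1/1512 ≈ 0.00066138)
K(-43) - V = 17*(-149 - 43)/(-38 + 17*(-43)) - 1*1/1512 = 17*(-192)/(-38 - 731) - 1/1512 = 17*(-192)/(-769) - 1/1512 = 17*(-1/769)*(-192) - 1/1512 = 3264/769 - 1/1512 = 4934399/1162728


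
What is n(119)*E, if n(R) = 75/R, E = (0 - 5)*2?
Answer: -750/119 ≈ -6.3025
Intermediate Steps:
E = -10 (E = -5*2 = -10)
n(119)*E = (75/119)*(-10) = -750/119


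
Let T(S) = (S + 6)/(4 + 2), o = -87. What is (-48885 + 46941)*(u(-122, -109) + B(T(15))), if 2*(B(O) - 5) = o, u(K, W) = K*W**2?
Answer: 2817867852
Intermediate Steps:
T(S) = 1 + S/6 (T(S) = (6 + S)/6 = (6 + S)*(1/6) = 1 + S/6)
B(O) = -77/2 (B(O) = 5 + (1/2)*(-87) = 5 - 87/2 = -77/2)
(-48885 + 46941)*(u(-122, -109) + B(T(15))) = (-48885 + 46941)*(-122*(-109)**2 - 77/2) = -1944*(-122*11881 - 77/2) = -1944*(-1449482 - 77/2) = -1944*(-2899041/2) = 2817867852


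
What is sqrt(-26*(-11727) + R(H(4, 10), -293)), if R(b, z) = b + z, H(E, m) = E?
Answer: sqrt(304613) ≈ 551.92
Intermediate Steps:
sqrt(-26*(-11727) + R(H(4, 10), -293)) = sqrt(-26*(-11727) + (4 - 293)) = sqrt(304902 - 289) = sqrt(304613)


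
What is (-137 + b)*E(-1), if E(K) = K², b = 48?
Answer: -89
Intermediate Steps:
(-137 + b)*E(-1) = (-137 + 48)*(-1)² = -89*1 = -89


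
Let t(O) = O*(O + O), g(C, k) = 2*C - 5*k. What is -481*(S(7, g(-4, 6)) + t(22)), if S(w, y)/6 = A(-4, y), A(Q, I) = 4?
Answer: -477152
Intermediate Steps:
g(C, k) = -5*k + 2*C
S(w, y) = 24 (S(w, y) = 6*4 = 24)
t(O) = 2*O² (t(O) = O*(2*O) = 2*O²)
-481*(S(7, g(-4, 6)) + t(22)) = -481*(24 + 2*22²) = -481*(24 + 2*484) = -481*(24 + 968) = -481*992 = -477152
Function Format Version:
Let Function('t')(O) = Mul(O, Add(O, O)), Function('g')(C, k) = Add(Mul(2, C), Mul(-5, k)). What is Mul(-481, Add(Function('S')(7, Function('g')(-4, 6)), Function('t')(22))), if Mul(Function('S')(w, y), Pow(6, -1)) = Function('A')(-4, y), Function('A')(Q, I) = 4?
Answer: -477152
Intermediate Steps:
Function('g')(C, k) = Add(Mul(-5, k), Mul(2, C))
Function('S')(w, y) = 24 (Function('S')(w, y) = Mul(6, 4) = 24)
Function('t')(O) = Mul(2, Pow(O, 2)) (Function('t')(O) = Mul(O, Mul(2, O)) = Mul(2, Pow(O, 2)))
Mul(-481, Add(Function('S')(7, Function('g')(-4, 6)), Function('t')(22))) = Mul(-481, Add(24, Mul(2, Pow(22, 2)))) = Mul(-481, Add(24, Mul(2, 484))) = Mul(-481, Add(24, 968)) = Mul(-481, 992) = -477152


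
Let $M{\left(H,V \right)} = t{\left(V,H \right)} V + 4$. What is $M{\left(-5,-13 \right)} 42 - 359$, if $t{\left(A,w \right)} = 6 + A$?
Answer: $3631$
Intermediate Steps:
$M{\left(H,V \right)} = 4 + V \left(6 + V\right)$ ($M{\left(H,V \right)} = \left(6 + V\right) V + 4 = V \left(6 + V\right) + 4 = 4 + V \left(6 + V\right)$)
$M{\left(-5,-13 \right)} 42 - 359 = \left(4 - 13 \left(6 - 13\right)\right) 42 - 359 = \left(4 - -91\right) 42 - 359 = \left(4 + 91\right) 42 - 359 = 95 \cdot 42 - 359 = 3990 - 359 = 3631$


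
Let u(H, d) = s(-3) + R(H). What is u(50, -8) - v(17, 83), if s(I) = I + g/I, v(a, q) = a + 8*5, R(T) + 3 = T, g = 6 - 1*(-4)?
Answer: -49/3 ≈ -16.333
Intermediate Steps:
g = 10 (g = 6 + 4 = 10)
R(T) = -3 + T
v(a, q) = 40 + a (v(a, q) = a + 40 = 40 + a)
s(I) = I + 10/I
u(H, d) = -28/3 + H (u(H, d) = (-3 + 10/(-3)) + (-3 + H) = (-3 + 10*(-⅓)) + (-3 + H) = (-3 - 10/3) + (-3 + H) = -19/3 + (-3 + H) = -28/3 + H)
u(50, -8) - v(17, 83) = (-28/3 + 50) - (40 + 17) = 122/3 - 1*57 = 122/3 - 57 = -49/3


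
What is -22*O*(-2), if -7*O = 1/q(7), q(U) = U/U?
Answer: -44/7 ≈ -6.2857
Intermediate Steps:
q(U) = 1
O = -1/7 (O = -1/7/1 = -1/7*1 = -1/7 ≈ -0.14286)
-22*O*(-2) = -22*(-1/7)*(-2) = (22/7)*(-2) = -44/7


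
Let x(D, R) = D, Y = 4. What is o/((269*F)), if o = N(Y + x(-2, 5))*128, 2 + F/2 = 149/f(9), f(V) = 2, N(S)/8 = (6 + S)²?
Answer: 65536/39005 ≈ 1.6802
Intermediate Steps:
N(S) = 8*(6 + S)²
F = 145 (F = -4 + 2*(149/2) = -4 + 149 = 145)
o = 65536 (o = (8*(6 + (4 - 2))²)*128 = (8*(6 + 2)²)*128 = (8*8²)*128 = (8*64)*128 = 512*128 = 65536)
o/((269*F)) = 65536/((269*145)) = 65536/39005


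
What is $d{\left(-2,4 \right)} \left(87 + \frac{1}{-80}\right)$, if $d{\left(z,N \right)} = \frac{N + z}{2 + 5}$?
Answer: $\frac{6959}{280} \approx 24.854$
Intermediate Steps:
$d{\left(z,N \right)} = \frac{N}{7} + \frac{z}{7}$ ($d{\left(z,N \right)} = \frac{N + z}{7} = \left(N + z\right) \frac{1}{7} = \frac{N}{7} + \frac{z}{7}$)
$d{\left(-2,4 \right)} \left(87 + \frac{1}{-80}\right) = \left(\frac{1}{7} \cdot 4 + \frac{1}{7} \left(-2\right)\right) \left(87 + \frac{1}{-80}\right) = \left(\frac{4}{7} - \frac{2}{7}\right) \left(87 - \frac{1}{80}\right) = \frac{2}{7} \cdot \frac{6959}{80} = \frac{6959}{280}$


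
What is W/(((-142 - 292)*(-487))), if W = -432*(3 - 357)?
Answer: 76464/105679 ≈ 0.72355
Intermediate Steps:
W = 152928 (W = -432*(-354) = 152928)
W/(((-142 - 292)*(-487))) = 152928/(((-142 - 292)*(-487))) = 152928/((-434*(-487))) = 152928/211358 = 152928*(1/211358) = 76464/105679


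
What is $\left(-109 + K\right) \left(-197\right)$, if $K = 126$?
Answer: $-3349$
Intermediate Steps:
$\left(-109 + K\right) \left(-197\right) = \left(-109 + 126\right) \left(-197\right) = 17 \left(-197\right) = -3349$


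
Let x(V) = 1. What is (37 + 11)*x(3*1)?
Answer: 48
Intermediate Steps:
(37 + 11)*x(3*1) = (37 + 11)*1 = 48*1 = 48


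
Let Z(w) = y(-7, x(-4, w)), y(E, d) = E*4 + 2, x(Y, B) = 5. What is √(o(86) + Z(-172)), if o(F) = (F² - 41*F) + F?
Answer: √3930 ≈ 62.690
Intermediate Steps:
y(E, d) = 2 + 4*E (y(E, d) = 4*E + 2 = 2 + 4*E)
o(F) = F² - 40*F
Z(w) = -26 (Z(w) = 2 + 4*(-7) = 2 - 28 = -26)
√(o(86) + Z(-172)) = √(86*(-40 + 86) - 26) = √(86*46 - 26) = √(3956 - 26) = √3930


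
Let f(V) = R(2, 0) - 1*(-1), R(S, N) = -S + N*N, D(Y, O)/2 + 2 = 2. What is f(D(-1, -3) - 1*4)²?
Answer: 1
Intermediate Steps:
D(Y, O) = 0 (D(Y, O) = -4 + 2*2 = -4 + 4 = 0)
R(S, N) = N² - S (R(S, N) = -S + N² = N² - S)
f(V) = -1 (f(V) = (0² - 1*2) - 1*(-1) = (0 - 2) + 1 = -2 + 1 = -1)
f(D(-1, -3) - 1*4)² = (-1)² = 1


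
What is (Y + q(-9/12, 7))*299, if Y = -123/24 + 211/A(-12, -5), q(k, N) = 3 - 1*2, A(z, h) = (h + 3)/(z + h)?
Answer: 4280185/8 ≈ 5.3502e+5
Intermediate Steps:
A(z, h) = (3 + h)/(h + z)
q(k, N) = 1 (q(k, N) = 3 - 2 = 1)
Y = 14307/8 (Y = -123/24 + 211/(((3 - 5)/(-5 - 12))) = -123*1/24 + 211/((-2/(-17))) = -41/8 + 211/((-1/17*(-2))) = -41/8 + 211/(2/17) = -41/8 + 211*(17/2) = -41/8 + 3587/2 = 14307/8 ≈ 1788.4)
(Y + q(-9/12, 7))*299 = (14307/8 + 1)*299 = (14315/8)*299 = 4280185/8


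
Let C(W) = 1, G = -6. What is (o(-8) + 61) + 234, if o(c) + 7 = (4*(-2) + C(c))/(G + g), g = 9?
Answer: 857/3 ≈ 285.67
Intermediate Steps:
o(c) = -28/3 (o(c) = -7 + (4*(-2) + 1)/(-6 + 9) = -7 + (-8 + 1)/3 = -7 - 7*⅓ = -7 - 7/3 = -28/3)
(o(-8) + 61) + 234 = (-28/3 + 61) + 234 = 155/3 + 234 = 857/3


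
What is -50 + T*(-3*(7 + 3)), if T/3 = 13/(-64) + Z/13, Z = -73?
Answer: 197045/416 ≈ 473.67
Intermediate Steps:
T = -14523/832 (T = 3*(13/(-64) - 73/13) = 3*(13*(-1/64) - 73*1/13) = 3*(-13/64 - 73/13) = 3*(-4841/832) = -14523/832 ≈ -17.456)
-50 + T*(-3*(7 + 3)) = -50 - (-43569)*(7 + 3)/832 = -50 - (-43569)*10/832 = -50 - 14523/832*(-30) = -50 + 217845/416 = 197045/416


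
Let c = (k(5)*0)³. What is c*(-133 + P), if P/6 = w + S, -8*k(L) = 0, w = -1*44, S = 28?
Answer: 0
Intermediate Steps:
w = -44
k(L) = 0 (k(L) = -⅛*0 = 0)
P = -96 (P = 6*(-44 + 28) = 6*(-16) = -96)
c = 0 (c = (0*0)³ = 0³ = 0)
c*(-133 + P) = 0*(-133 - 96) = 0*(-229) = 0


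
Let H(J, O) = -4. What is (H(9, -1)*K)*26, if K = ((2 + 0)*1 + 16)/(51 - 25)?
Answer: -72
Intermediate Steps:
K = 9/13 (K = (2*1 + 16)/26 = (2 + 16)*(1/26) = 18*(1/26) = 9/13 ≈ 0.69231)
(H(9, -1)*K)*26 = -4*9/13*26 = -36/13*26 = -72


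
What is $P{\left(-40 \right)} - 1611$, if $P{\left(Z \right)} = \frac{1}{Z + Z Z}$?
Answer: $- \frac{2513159}{1560} \approx -1611.0$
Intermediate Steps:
$P{\left(Z \right)} = \frac{1}{Z + Z^{2}}$
$P{\left(-40 \right)} - 1611 = \frac{1}{\left(-40\right) \left(1 - 40\right)} - 1611 = - \frac{1}{40 \left(-39\right)} - 1611 = \left(- \frac{1}{40}\right) \left(- \frac{1}{39}\right) - 1611 = \frac{1}{1560} - 1611 = - \frac{2513159}{1560}$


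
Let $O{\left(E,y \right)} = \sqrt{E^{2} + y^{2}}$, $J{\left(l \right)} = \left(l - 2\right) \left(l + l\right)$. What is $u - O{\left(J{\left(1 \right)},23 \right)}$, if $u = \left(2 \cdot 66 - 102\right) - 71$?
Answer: $-41 - \sqrt{533} \approx -64.087$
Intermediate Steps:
$J{\left(l \right)} = 2 l \left(-2 + l\right)$ ($J{\left(l \right)} = \left(-2 + l\right) 2 l = 2 l \left(-2 + l\right)$)
$u = -41$ ($u = \left(132 - 102\right) - 71 = 30 - 71 = -41$)
$u - O{\left(J{\left(1 \right)},23 \right)} = -41 - \sqrt{\left(2 \cdot 1 \left(-2 + 1\right)\right)^{2} + 23^{2}} = -41 - \sqrt{\left(2 \cdot 1 \left(-1\right)\right)^{2} + 529} = -41 - \sqrt{\left(-2\right)^{2} + 529} = -41 - \sqrt{4 + 529} = -41 - \sqrt{533}$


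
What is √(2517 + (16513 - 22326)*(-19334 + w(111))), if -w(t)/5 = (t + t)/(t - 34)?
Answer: √666863425921/77 ≈ 10605.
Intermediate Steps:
w(t) = -10*t/(-34 + t) (w(t) = -5*(t + t)/(t - 34) = -5*2*t/(-34 + t) = -10*t/(-34 + t))
√(2517 + (16513 - 22326)*(-19334 + w(111))) = √(2517 + (16513 - 22326)*(-19334 - 10*111/(-34 + 111))) = √(2517 - 5813*(-19334 - 10*111/77)) = √(2517 - 5813*(-19334 - 10*111*1/77)) = √(2517 - 5813*(-19334 - 1110/77)) = √(2517 - 5813*(-1489828/77)) = √(2517 + 8660370164/77) = √(8660563973/77) = √666863425921/77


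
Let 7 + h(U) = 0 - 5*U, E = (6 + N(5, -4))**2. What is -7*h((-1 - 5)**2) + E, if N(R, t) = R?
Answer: 1430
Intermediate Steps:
E = 121 (E = (6 + 5)**2 = 11**2 = 121)
h(U) = -7 - 5*U (h(U) = -7 + (0 - 5*U) = -7 - 5*U)
-7*h((-1 - 5)**2) + E = -7*(-7 - 5*(-1 - 5)**2) + 121 = -7*(-7 - 5*(-6)**2) + 121 = -7*(-7 - 5*36) + 121 = -7*(-7 - 180) + 121 = -7*(-187) + 121 = 1309 + 121 = 1430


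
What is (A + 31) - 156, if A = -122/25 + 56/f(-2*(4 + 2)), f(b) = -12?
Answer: -10091/75 ≈ -134.55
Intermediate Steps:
A = -716/75 (A = -122/25 + 56/(-12) = -122*1/25 + 56*(-1/12) = -122/25 - 14/3 = -716/75 ≈ -9.5467)
(A + 31) - 156 = (-716/75 + 31) - 156 = 1609/75 - 156 = -10091/75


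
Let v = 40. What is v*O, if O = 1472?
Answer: 58880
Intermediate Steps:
v*O = 40*1472 = 58880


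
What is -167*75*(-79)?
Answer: 989475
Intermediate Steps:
-167*75*(-79) = -12525*(-79) = 989475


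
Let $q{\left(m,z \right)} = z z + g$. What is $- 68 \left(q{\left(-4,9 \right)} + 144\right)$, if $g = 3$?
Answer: $-15504$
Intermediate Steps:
$q{\left(m,z \right)} = 3 + z^{2}$ ($q{\left(m,z \right)} = z z + 3 = z^{2} + 3 = 3 + z^{2}$)
$- 68 \left(q{\left(-4,9 \right)} + 144\right) = - 68 \left(\left(3 + 9^{2}\right) + 144\right) = - 68 \left(\left(3 + 81\right) + 144\right) = - 68 \left(84 + 144\right) = \left(-68\right) 228 = -15504$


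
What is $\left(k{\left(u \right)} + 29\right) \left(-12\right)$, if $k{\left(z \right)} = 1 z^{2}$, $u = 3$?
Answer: $-456$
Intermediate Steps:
$k{\left(z \right)} = z^{2}$
$\left(k{\left(u \right)} + 29\right) \left(-12\right) = \left(3^{2} + 29\right) \left(-12\right) = \left(9 + 29\right) \left(-12\right) = 38 \left(-12\right) = -456$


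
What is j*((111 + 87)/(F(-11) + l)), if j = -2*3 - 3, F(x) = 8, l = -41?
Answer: 54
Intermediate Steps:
j = -9 (j = -6 - 3 = -9)
j*((111 + 87)/(F(-11) + l)) = -9*(111 + 87)/(8 - 41) = -1782/(-33) = -1782*(-1)/33 = -9*(-6) = 54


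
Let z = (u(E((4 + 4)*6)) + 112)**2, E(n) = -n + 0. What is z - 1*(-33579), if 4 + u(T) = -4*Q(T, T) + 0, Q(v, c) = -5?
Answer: 49963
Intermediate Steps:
E(n) = -n
u(T) = 16 (u(T) = -4 + (-4*(-5) + 0) = -4 + (20 + 0) = -4 + 20 = 16)
z = 16384 (z = (16 + 112)**2 = 128**2 = 16384)
z - 1*(-33579) = 16384 - 1*(-33579) = 16384 + 33579 = 49963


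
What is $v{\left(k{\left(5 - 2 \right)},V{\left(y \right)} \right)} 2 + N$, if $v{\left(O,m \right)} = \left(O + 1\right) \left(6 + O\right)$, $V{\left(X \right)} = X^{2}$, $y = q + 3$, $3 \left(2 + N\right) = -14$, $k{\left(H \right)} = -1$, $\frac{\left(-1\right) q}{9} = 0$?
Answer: $- \frac{20}{3} \approx -6.6667$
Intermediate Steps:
$q = 0$ ($q = \left(-9\right) 0 = 0$)
$N = - \frac{20}{3}$ ($N = -2 + \frac{1}{3} \left(-14\right) = -2 - \frac{14}{3} = - \frac{20}{3} \approx -6.6667$)
$y = 3$ ($y = 0 + 3 = 3$)
$v{\left(O,m \right)} = \left(1 + O\right) \left(6 + O\right)$
$v{\left(k{\left(5 - 2 \right)},V{\left(y \right)} \right)} 2 + N = \left(6 + \left(-1\right)^{2} + 7 \left(-1\right)\right) 2 - \frac{20}{3} = \left(6 + 1 - 7\right) 2 - \frac{20}{3} = 0 \cdot 2 - \frac{20}{3} = 0 - \frac{20}{3} = - \frac{20}{3}$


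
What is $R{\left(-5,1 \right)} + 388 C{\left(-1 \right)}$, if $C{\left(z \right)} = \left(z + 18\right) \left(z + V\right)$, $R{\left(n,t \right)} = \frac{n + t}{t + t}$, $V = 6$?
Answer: $32978$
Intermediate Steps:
$R{\left(n,t \right)} = \frac{n + t}{2 t}$
$C{\left(z \right)} = \left(6 + z\right) \left(18 + z\right)$ ($C{\left(z \right)} = \left(z + 18\right) \left(z + 6\right) = \left(18 + z\right) \left(6 + z\right) = \left(6 + z\right) \left(18 + z\right)$)
$R{\left(-5,1 \right)} + 388 C{\left(-1 \right)} = \frac{-5 + 1}{2 \cdot 1} + 388 \left(108 + \left(-1\right)^{2} + 24 \left(-1\right)\right) = \frac{1}{2} \cdot 1 \left(-4\right) + 388 \left(108 + 1 - 24\right) = -2 + 388 \cdot 85 = -2 + 32980 = 32978$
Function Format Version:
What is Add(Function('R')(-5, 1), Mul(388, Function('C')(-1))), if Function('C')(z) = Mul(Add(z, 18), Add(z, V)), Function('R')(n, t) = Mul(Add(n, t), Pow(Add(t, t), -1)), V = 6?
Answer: 32978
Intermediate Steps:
Function('R')(n, t) = Mul(Rational(1, 2), Pow(t, -1), Add(n, t)) (Function('R')(n, t) = Mul(Add(n, t), Pow(Mul(2, t), -1)) = Mul(Add(n, t), Mul(Rational(1, 2), Pow(t, -1))) = Mul(Rational(1, 2), Pow(t, -1), Add(n, t)))
Function('C')(z) = Mul(Add(6, z), Add(18, z)) (Function('C')(z) = Mul(Add(z, 18), Add(z, 6)) = Mul(Add(18, z), Add(6, z)) = Mul(Add(6, z), Add(18, z)))
Add(Function('R')(-5, 1), Mul(388, Function('C')(-1))) = Add(Mul(Rational(1, 2), Pow(1, -1), Add(-5, 1)), Mul(388, Add(108, Pow(-1, 2), Mul(24, -1)))) = Add(Mul(Rational(1, 2), 1, -4), Mul(388, Add(108, 1, -24))) = Add(-2, Mul(388, 85)) = Add(-2, 32980) = 32978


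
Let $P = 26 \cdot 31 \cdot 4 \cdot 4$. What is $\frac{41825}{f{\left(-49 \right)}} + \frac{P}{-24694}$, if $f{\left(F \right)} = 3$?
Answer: $\frac{516393931}{37041} \approx 13941.0$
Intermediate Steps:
$P = 12896$ ($P = 806 \cdot 16 = 12896$)
$\frac{41825}{f{\left(-49 \right)}} + \frac{P}{-24694} = \frac{41825}{3} + \frac{12896}{-24694} = 41825 \cdot \frac{1}{3} + 12896 \left(- \frac{1}{24694}\right) = \frac{41825}{3} - \frac{6448}{12347} = \frac{516393931}{37041}$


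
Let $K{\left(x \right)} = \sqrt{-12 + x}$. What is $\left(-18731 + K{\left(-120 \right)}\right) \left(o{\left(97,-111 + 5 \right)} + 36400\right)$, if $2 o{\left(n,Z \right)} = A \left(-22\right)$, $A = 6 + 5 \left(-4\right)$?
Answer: $-684692974 + 73108 i \sqrt{33} \approx -6.8469 \cdot 10^{8} + 4.1997 \cdot 10^{5} i$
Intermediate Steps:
$A = -14$ ($A = 6 - 20 = -14$)
$o{\left(n,Z \right)} = 154$ ($o{\left(n,Z \right)} = \frac{\left(-14\right) \left(-22\right)}{2} = \frac{1}{2} \cdot 308 = 154$)
$\left(-18731 + K{\left(-120 \right)}\right) \left(o{\left(97,-111 + 5 \right)} + 36400\right) = \left(-18731 + \sqrt{-12 - 120}\right) \left(154 + 36400\right) = \left(-18731 + \sqrt{-132}\right) 36554 = \left(-18731 + 2 i \sqrt{33}\right) 36554 = -684692974 + 73108 i \sqrt{33}$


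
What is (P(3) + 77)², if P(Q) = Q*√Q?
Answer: 5956 + 462*√3 ≈ 6756.2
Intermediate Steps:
P(Q) = Q^(3/2)
(P(3) + 77)² = (3^(3/2) + 77)² = (3*√3 + 77)² = (77 + 3*√3)²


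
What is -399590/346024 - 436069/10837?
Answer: -77610348243/1874931044 ≈ -41.394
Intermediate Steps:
-399590/346024 - 436069/10837 = -399590*1/346024 - 436069*1/10837 = -199795/173012 - 436069/10837 = -77610348243/1874931044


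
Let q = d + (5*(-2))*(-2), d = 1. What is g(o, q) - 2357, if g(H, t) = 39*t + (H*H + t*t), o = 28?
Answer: -313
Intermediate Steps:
q = 21 (q = 1 + (5*(-2))*(-2) = 1 - 10*(-2) = 1 + 20 = 21)
g(H, t) = H**2 + t**2 + 39*t (g(H, t) = 39*t + (H**2 + t**2) = H**2 + t**2 + 39*t)
g(o, q) - 2357 = (28**2 + 21**2 + 39*21) - 2357 = (784 + 441 + 819) - 2357 = 2044 - 2357 = -313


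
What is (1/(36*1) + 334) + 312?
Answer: 23257/36 ≈ 646.03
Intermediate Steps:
(1/(36*1) + 334) + 312 = (1/36 + 334) + 312 = 12025/36 + 312 = 23257/36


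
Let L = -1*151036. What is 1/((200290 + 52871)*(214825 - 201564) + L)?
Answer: 1/3357016985 ≈ 2.9788e-10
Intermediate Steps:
L = -151036
1/((200290 + 52871)*(214825 - 201564) + L) = 1/((200290 + 52871)*(214825 - 201564) - 151036) = 1/(253161*13261 - 151036) = 1/(3357168021 - 151036) = 1/3357016985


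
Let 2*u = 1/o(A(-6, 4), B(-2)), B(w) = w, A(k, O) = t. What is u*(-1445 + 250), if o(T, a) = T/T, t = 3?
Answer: -1195/2 ≈ -597.50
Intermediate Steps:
A(k, O) = 3
o(T, a) = 1
u = ½ (u = (½)/1 = (½)*1 = ½ ≈ 0.50000)
u*(-1445 + 250) = (-1445 + 250)/2 = (½)*(-1195) = -1195/2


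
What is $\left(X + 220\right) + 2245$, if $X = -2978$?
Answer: $-513$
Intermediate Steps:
$\left(X + 220\right) + 2245 = \left(-2978 + 220\right) + 2245 = -2758 + 2245 = -513$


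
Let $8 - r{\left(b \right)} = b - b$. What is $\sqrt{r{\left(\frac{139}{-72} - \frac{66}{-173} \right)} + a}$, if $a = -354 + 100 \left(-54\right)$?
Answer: $13 i \sqrt{34} \approx 75.802 i$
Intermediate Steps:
$r{\left(b \right)} = 8$ ($r{\left(b \right)} = 8 - \left(b - b\right) = 8 - 0 = 8 + 0 = 8$)
$a = -5754$ ($a = -354 - 5400 = -5754$)
$\sqrt{r{\left(\frac{139}{-72} - \frac{66}{-173} \right)} + a} = \sqrt{8 - 5754} = \sqrt{-5746} = 13 i \sqrt{34}$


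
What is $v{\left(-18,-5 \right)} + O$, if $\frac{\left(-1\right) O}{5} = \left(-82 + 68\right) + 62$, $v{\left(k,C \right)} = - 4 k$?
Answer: $-168$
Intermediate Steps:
$O = -240$ ($O = - 5 \left(\left(-82 + 68\right) + 62\right) = - 5 \left(-14 + 62\right) = \left(-5\right) 48 = -240$)
$v{\left(-18,-5 \right)} + O = \left(-4\right) \left(-18\right) - 240 = 72 - 240 = -168$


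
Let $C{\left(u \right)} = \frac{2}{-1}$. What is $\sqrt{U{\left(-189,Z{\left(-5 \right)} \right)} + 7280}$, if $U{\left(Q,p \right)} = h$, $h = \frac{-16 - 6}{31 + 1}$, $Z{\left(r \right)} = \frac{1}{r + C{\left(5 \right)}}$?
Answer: $\frac{3 \sqrt{12941}}{4} \approx 85.319$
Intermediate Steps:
$C{\left(u \right)} = -2$ ($C{\left(u \right)} = 2 \left(-1\right) = -2$)
$Z{\left(r \right)} = \frac{1}{-2 + r}$ ($Z{\left(r \right)} = \frac{1}{r - 2} = \frac{1}{-2 + r}$)
$h = - \frac{11}{16}$ ($h = - \frac{22}{32} = \left(-22\right) \frac{1}{32} = - \frac{11}{16} \approx -0.6875$)
$U{\left(Q,p \right)} = - \frac{11}{16}$
$\sqrt{U{\left(-189,Z{\left(-5 \right)} \right)} + 7280} = \sqrt{- \frac{11}{16} + 7280} = \sqrt{\frac{116469}{16}} = \frac{3 \sqrt{12941}}{4}$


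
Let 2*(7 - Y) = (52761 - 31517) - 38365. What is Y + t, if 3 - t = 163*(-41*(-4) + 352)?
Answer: -151075/2 ≈ -75538.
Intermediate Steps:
t = -84105 (t = 3 - 163*(-41*(-4) + 352) = 3 - 163*(164 + 352) = 3 - 163*516 = 3 - 1*84108 = 3 - 84108 = -84105)
Y = 17135/2 (Y = 7 - ((52761 - 31517) - 38365)/2 = 7 - (21244 - 38365)/2 = 7 - ½*(-17121) = 7 + 17121/2 = 17135/2 ≈ 8567.5)
Y + t = 17135/2 - 84105 = -151075/2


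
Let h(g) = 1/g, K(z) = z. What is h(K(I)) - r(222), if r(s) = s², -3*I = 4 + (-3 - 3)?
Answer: -98565/2 ≈ -49283.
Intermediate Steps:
I = ⅔ (I = -(4 + (-3 - 3))/3 = -(4 - 6)/3 = -⅓*(-2) = ⅔ ≈ 0.66667)
h(K(I)) - r(222) = 1/(⅔) - 1*222² = 3/2 - 1*49284 = 3/2 - 49284 = -98565/2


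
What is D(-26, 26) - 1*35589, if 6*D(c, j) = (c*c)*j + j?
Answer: -97966/3 ≈ -32655.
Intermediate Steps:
D(c, j) = j/6 + j*c**2/6 (D(c, j) = ((c*c)*j + j)/6 = (c**2*j + j)/6 = (j*c**2 + j)/6 = (j + j*c**2)/6 = j/6 + j*c**2/6)
D(-26, 26) - 1*35589 = (1/6)*26*(1 + (-26)**2) - 1*35589 = (1/6)*26*(1 + 676) - 35589 = (1/6)*26*677 - 35589 = 8801/3 - 35589 = -97966/3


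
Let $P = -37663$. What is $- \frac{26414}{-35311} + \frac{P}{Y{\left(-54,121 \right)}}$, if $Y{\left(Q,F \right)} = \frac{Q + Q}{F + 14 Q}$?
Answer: $- \frac{844495199843}{3813588} \approx -2.2144 \cdot 10^{5}$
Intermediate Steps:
$Y{\left(Q,F \right)} = \frac{2 Q}{F + 14 Q}$
$- \frac{26414}{-35311} + \frac{P}{Y{\left(-54,121 \right)}} = - \frac{26414}{-35311} - \frac{37663}{2 \left(-54\right) \frac{1}{121 + 14 \left(-54\right)}} = \left(-26414\right) \left(- \frac{1}{35311}\right) - \frac{37663}{2 \left(-54\right) \frac{1}{121 - 756}} = \frac{26414}{35311} - \frac{37663}{2 \left(-54\right) \frac{1}{-635}} = \frac{26414}{35311} - \frac{37663}{2 \left(-54\right) \left(- \frac{1}{635}\right)} = \frac{26414}{35311} - \frac{37663}{\frac{108}{635}} = \frac{26414}{35311} - \frac{23916005}{108} = - \frac{844495199843}{3813588}$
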